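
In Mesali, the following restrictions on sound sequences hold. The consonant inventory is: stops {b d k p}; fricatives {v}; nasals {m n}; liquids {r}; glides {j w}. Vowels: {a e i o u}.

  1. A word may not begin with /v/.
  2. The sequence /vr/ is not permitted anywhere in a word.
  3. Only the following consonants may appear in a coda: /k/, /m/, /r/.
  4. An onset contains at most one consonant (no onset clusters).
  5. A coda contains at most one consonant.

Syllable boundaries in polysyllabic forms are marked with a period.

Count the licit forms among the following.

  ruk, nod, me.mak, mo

3

ruk — σ1 onset /r/, coda /k/ ok → licit
nod — violates constraint 3: syllable 1 coda contains /d/, which is not a licensed coda consonant → illicit
me.mak — σ1 onset /m/, coda /∅/ ok; σ2 onset /m/, coda /k/ ok → licit
mo — σ1 onset /m/, coda /∅/ ok → licit
Licit: ruk, me.mak, mo → 3.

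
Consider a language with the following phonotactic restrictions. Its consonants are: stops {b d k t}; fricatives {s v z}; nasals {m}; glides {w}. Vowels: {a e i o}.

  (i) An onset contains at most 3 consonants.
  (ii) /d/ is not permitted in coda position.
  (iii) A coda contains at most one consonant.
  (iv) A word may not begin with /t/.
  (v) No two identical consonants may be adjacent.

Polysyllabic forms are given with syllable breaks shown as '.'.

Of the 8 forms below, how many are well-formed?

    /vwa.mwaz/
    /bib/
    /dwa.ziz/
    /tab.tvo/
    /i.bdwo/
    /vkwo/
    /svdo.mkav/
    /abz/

/vwa.mwaz/ — σ1 onset /vw/ (2C), coda /∅/ ok; σ2 onset /mw/ (2C), coda /z/ ok → well-formed
/bib/ — σ1 onset /b/, coda /b/ ok → well-formed
/dwa.ziz/ — σ1 onset /dw/ (2C), coda /∅/ ok; σ2 onset /z/, coda /z/ ok → well-formed
/tab.tvo/ — violates constraint (iv): word begins with /t/ → ill-formed
/i.bdwo/ — σ1 onset /∅/, coda /∅/ ok; σ2 onset /bdw/ (3C), coda /∅/ ok → well-formed
/vkwo/ — σ1 onset /vkw/ (3C), coda /∅/ ok → well-formed
/svdo.mkav/ — σ1 onset /svd/ (3C), coda /∅/ ok; σ2 onset /mk/ (2C), coda /v/ ok → well-formed
/abz/ — violates constraint (iii): syllable 1 coda /bz/ has 2 consonants (> 1) → ill-formed
Well-formed: /vwa.mwaz/, /bib/, /dwa.ziz/, /i.bdwo/, /vkwo/, /svdo.mkav/ → 6.

6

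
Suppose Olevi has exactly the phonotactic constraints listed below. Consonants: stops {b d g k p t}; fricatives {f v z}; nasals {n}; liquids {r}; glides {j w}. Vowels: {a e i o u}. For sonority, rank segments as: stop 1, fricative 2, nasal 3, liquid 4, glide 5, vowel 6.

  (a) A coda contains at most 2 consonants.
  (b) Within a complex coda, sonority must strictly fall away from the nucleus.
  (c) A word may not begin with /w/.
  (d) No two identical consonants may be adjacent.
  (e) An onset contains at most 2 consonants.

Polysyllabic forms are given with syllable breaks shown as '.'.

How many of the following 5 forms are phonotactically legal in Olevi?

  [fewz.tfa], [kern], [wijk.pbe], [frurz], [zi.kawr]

[fewz.tfa] — σ1 onset /f/, coda /wz/ (5→2 falls) ok; σ2 onset /tf/ (2C), coda /∅/ ok → phonotactically legal
[kern] — σ1 onset /k/, coda /rn/ (4→3 falls) ok → phonotactically legal
[wijk.pbe] — violates constraint (c): word begins with /w/ → phonotactically illegal
[frurz] — σ1 onset /fr/ (2C), coda /rz/ (4→2 falls) ok → phonotactically legal
[zi.kawr] — σ1 onset /z/, coda /∅/ ok; σ2 onset /k/, coda /wr/ (5→4 falls) ok → phonotactically legal
Phonotactically legal: [fewz.tfa], [kern], [frurz], [zi.kawr] → 4.

4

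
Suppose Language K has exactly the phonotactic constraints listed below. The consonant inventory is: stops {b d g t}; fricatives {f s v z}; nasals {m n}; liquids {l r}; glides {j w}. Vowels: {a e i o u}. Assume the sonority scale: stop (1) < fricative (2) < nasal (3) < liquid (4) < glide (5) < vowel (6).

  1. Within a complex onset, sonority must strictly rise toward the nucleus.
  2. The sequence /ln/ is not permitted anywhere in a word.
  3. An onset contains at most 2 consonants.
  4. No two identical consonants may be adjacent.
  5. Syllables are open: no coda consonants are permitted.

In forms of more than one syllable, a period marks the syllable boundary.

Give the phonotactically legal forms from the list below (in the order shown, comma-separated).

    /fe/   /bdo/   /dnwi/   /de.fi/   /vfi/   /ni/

/fe/, /de.fi/, /ni/

/fe/ — σ1 onset /f/, coda /∅/ ok → phonotactically legal
/bdo/ — violates constraint 1: syllable 1 onset /bd/: /b/ (stop, 1) → /d/ (stop, 1) does not rise → phonotactically illegal
/dnwi/ — violates constraint 3: syllable 1 onset /dnw/ has 3 consonants (> 2) → phonotactically illegal
/de.fi/ — σ1 onset /d/, coda /∅/ ok; σ2 onset /f/, coda /∅/ ok → phonotactically legal
/vfi/ — violates constraint 1: syllable 1 onset /vf/: /v/ (fricative, 2) → /f/ (fricative, 2) does not rise → phonotactically illegal
/ni/ — σ1 onset /n/, coda /∅/ ok → phonotactically legal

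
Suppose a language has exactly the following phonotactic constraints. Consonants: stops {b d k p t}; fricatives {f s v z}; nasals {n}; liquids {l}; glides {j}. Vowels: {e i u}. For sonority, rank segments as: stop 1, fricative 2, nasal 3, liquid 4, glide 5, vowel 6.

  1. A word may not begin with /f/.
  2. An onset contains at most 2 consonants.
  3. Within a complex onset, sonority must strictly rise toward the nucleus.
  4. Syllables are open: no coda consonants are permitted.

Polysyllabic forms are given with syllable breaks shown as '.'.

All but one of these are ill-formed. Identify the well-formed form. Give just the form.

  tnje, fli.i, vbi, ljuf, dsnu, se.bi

tnje — violates constraint 2: syllable 1 onset /tnj/ has 3 consonants (> 2) → ill-formed
fli.i — violates constraint 1: word begins with /f/ → ill-formed
vbi — violates constraint 3: syllable 1 onset /vb/: /v/ (fricative, 2) → /b/ (stop, 1) does not rise → ill-formed
ljuf — violates constraint 4: syllable 1 coda /f/ has 1 consonant (> 0) → ill-formed
dsnu — violates constraint 2: syllable 1 onset /dsn/ has 3 consonants (> 2) → ill-formed
se.bi — σ1 onset /s/, coda /∅/ ok; σ2 onset /b/, coda /∅/ ok → well-formed

se.bi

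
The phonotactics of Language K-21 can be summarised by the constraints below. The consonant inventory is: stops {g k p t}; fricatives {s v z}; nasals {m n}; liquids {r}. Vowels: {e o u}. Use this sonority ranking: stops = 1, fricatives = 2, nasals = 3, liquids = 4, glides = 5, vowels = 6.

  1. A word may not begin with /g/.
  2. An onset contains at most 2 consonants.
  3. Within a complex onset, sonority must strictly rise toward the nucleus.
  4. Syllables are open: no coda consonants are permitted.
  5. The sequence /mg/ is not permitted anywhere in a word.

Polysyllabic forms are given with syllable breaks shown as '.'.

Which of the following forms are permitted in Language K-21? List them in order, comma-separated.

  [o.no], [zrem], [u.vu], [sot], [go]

[o.no], [u.vu]

[o.no] — σ1 onset /∅/, coda /∅/ ok; σ2 onset /n/, coda /∅/ ok → permitted
[zrem] — violates constraint 4: syllable 1 coda /m/ has 1 consonant (> 0) → not permitted
[u.vu] — σ1 onset /∅/, coda /∅/ ok; σ2 onset /v/, coda /∅/ ok → permitted
[sot] — violates constraint 4: syllable 1 coda /t/ has 1 consonant (> 0) → not permitted
[go] — violates constraint 1: word begins with /g/ → not permitted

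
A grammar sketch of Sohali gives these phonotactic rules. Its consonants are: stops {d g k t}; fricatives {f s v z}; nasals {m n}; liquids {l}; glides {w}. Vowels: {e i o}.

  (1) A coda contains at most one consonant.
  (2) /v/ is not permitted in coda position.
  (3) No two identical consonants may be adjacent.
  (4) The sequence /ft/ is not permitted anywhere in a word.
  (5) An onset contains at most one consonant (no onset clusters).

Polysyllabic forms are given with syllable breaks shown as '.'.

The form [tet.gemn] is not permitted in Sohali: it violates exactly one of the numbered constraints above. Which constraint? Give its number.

[tet.gemn]: syllable 2 coda /mn/ has 2 consonants (> 1).
This is a violation of constraint 1: "A coda contains at most one consonant."
The remaining constraints (2, 3, 4, 5) are satisfied.

1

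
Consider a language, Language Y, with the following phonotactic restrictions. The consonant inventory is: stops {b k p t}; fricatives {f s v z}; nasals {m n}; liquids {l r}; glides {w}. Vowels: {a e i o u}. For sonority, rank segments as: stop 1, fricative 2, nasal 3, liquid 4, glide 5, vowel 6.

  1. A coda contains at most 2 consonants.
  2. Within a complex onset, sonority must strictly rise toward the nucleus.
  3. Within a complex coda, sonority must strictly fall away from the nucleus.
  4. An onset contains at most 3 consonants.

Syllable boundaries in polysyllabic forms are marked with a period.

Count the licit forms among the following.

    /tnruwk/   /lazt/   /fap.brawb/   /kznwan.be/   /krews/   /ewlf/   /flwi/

5

/tnruwk/ — σ1 onset /tnr/ (1→3→4 rises), coda /wk/ (5→1 falls) ok → licit
/lazt/ — σ1 onset /l/, coda /zt/ (2→1 falls) ok → licit
/fap.brawb/ — σ1 onset /f/, coda /p/ ok; σ2 onset /br/ (1→4 rises), coda /wb/ (5→1 falls) ok → licit
/kznwan.be/ — violates constraint 4: syllable 1 onset /kznw/ has 4 consonants (> 3) → illicit
/krews/ — σ1 onset /kr/ (1→4 rises), coda /ws/ (5→2 falls) ok → licit
/ewlf/ — violates constraint 1: syllable 1 coda /wlf/ has 3 consonants (> 2) → illicit
/flwi/ — σ1 onset /flw/ (2→4→5 rises), coda /∅/ ok → licit
Licit: /tnruwk/, /lazt/, /fap.brawb/, /krews/, /flwi/ → 5.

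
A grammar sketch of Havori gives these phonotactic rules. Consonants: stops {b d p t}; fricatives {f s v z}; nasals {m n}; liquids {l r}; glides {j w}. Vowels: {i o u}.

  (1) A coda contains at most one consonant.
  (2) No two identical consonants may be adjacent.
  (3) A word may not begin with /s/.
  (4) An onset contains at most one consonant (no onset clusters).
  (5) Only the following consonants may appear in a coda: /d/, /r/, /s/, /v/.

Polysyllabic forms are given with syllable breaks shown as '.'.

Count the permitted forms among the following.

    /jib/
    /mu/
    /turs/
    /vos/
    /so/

2

/jib/ — violates constraint 5: syllable 1 coda contains /b/, which is not a licensed coda consonant → not permitted
/mu/ — σ1 onset /m/, coda /∅/ ok → permitted
/turs/ — violates constraint 1: syllable 1 coda /rs/ has 2 consonants (> 1) → not permitted
/vos/ — σ1 onset /v/, coda /s/ ok → permitted
/so/ — violates constraint 3: word begins with /s/ → not permitted
Permitted: /mu/, /vos/ → 2.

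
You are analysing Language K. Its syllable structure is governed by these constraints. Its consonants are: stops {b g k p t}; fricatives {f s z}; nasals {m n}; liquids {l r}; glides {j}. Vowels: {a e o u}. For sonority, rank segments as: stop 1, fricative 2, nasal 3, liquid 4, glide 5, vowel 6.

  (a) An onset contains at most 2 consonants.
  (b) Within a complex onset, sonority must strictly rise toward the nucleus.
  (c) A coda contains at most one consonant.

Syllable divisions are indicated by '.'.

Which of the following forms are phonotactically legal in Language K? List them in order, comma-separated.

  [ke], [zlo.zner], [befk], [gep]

[ke], [zlo.zner], [gep]

[ke] — σ1 onset /k/, coda /∅/ ok → phonotactically legal
[zlo.zner] — σ1 onset /zl/ (2→4 rises), coda /∅/ ok; σ2 onset /zn/ (2→3 rises), coda /r/ ok → phonotactically legal
[befk] — violates constraint (c): syllable 1 coda /fk/ has 2 consonants (> 1) → phonotactically illegal
[gep] — σ1 onset /g/, coda /p/ ok → phonotactically legal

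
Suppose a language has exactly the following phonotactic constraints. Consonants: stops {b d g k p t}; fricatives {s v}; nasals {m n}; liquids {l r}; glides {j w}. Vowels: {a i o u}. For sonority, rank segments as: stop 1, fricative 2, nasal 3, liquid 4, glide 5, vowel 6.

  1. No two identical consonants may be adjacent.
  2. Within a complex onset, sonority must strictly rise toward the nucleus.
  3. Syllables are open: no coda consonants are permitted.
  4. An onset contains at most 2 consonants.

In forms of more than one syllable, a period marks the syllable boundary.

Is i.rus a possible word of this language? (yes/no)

no

i.rus — violates constraint 3: syllable 2 coda /s/ has 1 consonant (> 0) → phonotactically illegal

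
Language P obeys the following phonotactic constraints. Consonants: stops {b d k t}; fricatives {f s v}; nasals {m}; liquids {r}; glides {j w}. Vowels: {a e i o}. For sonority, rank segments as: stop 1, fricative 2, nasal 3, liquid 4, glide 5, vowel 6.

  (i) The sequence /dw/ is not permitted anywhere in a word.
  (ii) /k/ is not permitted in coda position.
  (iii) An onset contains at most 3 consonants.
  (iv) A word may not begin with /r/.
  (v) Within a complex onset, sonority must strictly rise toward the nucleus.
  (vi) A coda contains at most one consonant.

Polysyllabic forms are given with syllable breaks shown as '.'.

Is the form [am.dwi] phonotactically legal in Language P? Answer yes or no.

[am.dwi] — violates constraint (i): contains banned sequence /dw/ → phonotactically illegal

no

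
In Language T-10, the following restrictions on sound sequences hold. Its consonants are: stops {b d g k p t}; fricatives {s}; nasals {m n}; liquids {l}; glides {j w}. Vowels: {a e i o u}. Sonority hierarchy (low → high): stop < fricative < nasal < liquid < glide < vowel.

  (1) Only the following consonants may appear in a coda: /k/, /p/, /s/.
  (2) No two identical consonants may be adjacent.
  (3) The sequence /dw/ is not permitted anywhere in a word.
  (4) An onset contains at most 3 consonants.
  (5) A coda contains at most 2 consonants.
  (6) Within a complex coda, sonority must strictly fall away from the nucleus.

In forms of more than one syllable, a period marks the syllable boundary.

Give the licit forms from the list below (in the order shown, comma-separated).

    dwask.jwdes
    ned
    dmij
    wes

wes

dwask.jwdes — violates constraint 3: contains banned sequence /dw/ → illicit
ned — violates constraint 1: syllable 1 coda contains /d/, which is not a licensed coda consonant → illicit
dmij — violates constraint 1: syllable 1 coda contains /j/, which is not a licensed coda consonant → illicit
wes — σ1 onset /w/, coda /s/ ok → licit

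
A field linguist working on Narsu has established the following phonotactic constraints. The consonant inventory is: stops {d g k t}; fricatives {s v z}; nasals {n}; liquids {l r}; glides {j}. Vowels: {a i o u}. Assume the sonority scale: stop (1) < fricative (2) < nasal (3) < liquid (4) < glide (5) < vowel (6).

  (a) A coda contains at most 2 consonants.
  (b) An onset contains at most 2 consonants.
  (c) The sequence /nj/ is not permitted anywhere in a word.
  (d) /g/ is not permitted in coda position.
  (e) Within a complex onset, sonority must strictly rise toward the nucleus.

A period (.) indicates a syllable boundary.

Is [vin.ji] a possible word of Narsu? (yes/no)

no

[vin.ji] — violates constraint (c): contains banned sequence /nj/ → phonotactically illegal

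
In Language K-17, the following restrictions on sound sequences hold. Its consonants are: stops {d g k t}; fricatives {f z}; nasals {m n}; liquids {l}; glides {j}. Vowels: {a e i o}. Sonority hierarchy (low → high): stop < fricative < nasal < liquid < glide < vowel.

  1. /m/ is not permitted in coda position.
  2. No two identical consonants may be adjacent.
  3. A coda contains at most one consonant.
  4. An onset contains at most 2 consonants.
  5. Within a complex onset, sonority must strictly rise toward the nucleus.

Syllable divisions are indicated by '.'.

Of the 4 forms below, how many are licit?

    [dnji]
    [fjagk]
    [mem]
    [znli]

0

[dnji] — violates constraint 4: syllable 1 onset /dnj/ has 3 consonants (> 2) → illicit
[fjagk] — violates constraint 3: syllable 1 coda /gk/ has 2 consonants (> 1) → illicit
[mem] — violates constraint 1: syllable 1 coda contains /m/ → illicit
[znli] — violates constraint 4: syllable 1 onset /znl/ has 3 consonants (> 2) → illicit
No form is licit → 0.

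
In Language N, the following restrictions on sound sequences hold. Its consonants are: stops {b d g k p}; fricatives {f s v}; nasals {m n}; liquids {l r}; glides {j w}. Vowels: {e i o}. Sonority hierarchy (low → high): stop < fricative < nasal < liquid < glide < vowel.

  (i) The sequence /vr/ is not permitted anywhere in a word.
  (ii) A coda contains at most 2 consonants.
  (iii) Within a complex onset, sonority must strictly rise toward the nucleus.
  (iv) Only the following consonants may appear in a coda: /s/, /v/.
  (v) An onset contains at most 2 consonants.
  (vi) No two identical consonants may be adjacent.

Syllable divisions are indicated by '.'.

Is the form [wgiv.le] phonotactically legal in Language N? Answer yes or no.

no

[wgiv.le] — violates constraint (iii): syllable 1 onset /wg/: /w/ (glide, 5) → /g/ (stop, 1) does not rise → phonotactically illegal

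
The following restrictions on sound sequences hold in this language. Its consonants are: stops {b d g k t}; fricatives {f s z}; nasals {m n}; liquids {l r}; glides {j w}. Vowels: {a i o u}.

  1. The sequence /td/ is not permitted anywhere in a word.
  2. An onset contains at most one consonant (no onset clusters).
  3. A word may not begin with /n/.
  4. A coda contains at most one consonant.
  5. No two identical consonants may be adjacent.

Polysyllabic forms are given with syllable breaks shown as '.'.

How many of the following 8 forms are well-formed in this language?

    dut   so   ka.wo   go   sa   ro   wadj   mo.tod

7

dut — σ1 onset /d/, coda /t/ ok → well-formed
so — σ1 onset /s/, coda /∅/ ok → well-formed
ka.wo — σ1 onset /k/, coda /∅/ ok; σ2 onset /w/, coda /∅/ ok → well-formed
go — σ1 onset /g/, coda /∅/ ok → well-formed
sa — σ1 onset /s/, coda /∅/ ok → well-formed
ro — σ1 onset /r/, coda /∅/ ok → well-formed
wadj — violates constraint 4: syllable 1 coda /dj/ has 2 consonants (> 1) → ill-formed
mo.tod — σ1 onset /m/, coda /∅/ ok; σ2 onset /t/, coda /d/ ok → well-formed
Well-formed: dut, so, ka.wo, go, sa, ro, mo.tod → 7.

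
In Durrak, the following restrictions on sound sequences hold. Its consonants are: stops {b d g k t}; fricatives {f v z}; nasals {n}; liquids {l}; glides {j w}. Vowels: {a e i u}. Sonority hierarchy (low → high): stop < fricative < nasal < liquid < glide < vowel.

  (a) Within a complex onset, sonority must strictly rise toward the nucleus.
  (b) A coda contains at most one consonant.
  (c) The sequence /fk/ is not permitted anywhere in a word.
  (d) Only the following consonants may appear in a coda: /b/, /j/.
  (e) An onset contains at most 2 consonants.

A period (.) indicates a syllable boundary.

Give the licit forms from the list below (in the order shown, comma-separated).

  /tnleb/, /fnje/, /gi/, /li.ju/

/gi/, /li.ju/

/tnleb/ — violates constraint (e): syllable 1 onset /tnl/ has 3 consonants (> 2) → illicit
/fnje/ — violates constraint (e): syllable 1 onset /fnj/ has 3 consonants (> 2) → illicit
/gi/ — σ1 onset /g/, coda /∅/ ok → licit
/li.ju/ — σ1 onset /l/, coda /∅/ ok; σ2 onset /j/, coda /∅/ ok → licit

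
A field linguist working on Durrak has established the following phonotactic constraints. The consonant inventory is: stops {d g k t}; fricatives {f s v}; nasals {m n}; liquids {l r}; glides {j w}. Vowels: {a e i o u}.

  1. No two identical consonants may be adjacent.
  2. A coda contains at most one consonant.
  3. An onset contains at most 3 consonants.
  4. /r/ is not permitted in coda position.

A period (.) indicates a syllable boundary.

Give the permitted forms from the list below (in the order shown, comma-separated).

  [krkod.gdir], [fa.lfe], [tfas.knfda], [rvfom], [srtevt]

[krkod.gdir] — violates constraint 4: syllable 2 coda contains /r/ → not permitted
[fa.lfe] — σ1 onset /f/, coda /∅/ ok; σ2 onset /lf/ (2C), coda /∅/ ok → permitted
[tfas.knfda] — violates constraint 3: syllable 2 onset /knfd/ has 4 consonants (> 3) → not permitted
[rvfom] — σ1 onset /rvf/ (3C), coda /m/ ok → permitted
[srtevt] — violates constraint 2: syllable 1 coda /vt/ has 2 consonants (> 1) → not permitted

[fa.lfe], [rvfom]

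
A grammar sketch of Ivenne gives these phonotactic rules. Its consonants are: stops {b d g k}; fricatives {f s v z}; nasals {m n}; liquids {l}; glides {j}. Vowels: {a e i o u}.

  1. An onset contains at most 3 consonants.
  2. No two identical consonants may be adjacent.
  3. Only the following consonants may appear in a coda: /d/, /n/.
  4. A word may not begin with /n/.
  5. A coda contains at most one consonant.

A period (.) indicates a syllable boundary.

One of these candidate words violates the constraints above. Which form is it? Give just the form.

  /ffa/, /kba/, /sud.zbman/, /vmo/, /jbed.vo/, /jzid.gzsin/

/ffa/ — violates constraint 2: adjacent identical consonants /ff/ → not permitted
/kba/ — σ1 onset /kb/ (2C), coda /∅/ ok → permitted
/sud.zbman/ — σ1 onset /s/, coda /d/ ok; σ2 onset /zbm/ (3C), coda /n/ ok → permitted
/vmo/ — σ1 onset /vm/ (2C), coda /∅/ ok → permitted
/jbed.vo/ — σ1 onset /jb/ (2C), coda /d/ ok; σ2 onset /v/, coda /∅/ ok → permitted
/jzid.gzsin/ — σ1 onset /jz/ (2C), coda /d/ ok; σ2 onset /gzs/ (3C), coda /n/ ok → permitted

/ffa/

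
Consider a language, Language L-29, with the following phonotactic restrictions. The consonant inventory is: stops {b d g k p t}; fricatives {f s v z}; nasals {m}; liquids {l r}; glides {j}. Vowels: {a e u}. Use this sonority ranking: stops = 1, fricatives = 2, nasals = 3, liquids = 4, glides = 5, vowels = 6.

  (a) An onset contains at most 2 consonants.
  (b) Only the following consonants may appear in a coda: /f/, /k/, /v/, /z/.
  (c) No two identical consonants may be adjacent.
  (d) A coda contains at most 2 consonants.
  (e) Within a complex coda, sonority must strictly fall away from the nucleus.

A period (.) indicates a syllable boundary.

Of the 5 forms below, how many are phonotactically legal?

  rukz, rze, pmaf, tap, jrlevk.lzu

rukz — violates constraint (e): syllable 1 coda /kz/: /k/ (stop, 1) → /z/ (fricative, 2) does not fall → phonotactically illegal
rze — σ1 onset /rz/ (2C), coda /∅/ ok → phonotactically legal
pmaf — σ1 onset /pm/ (2C), coda /f/ ok → phonotactically legal
tap — violates constraint (b): syllable 1 coda contains /p/, which is not a licensed coda consonant → phonotactically illegal
jrlevk.lzu — violates constraint (a): syllable 1 onset /jrl/ has 3 consonants (> 2) → phonotactically illegal
Phonotactically legal: rze, pmaf → 2.

2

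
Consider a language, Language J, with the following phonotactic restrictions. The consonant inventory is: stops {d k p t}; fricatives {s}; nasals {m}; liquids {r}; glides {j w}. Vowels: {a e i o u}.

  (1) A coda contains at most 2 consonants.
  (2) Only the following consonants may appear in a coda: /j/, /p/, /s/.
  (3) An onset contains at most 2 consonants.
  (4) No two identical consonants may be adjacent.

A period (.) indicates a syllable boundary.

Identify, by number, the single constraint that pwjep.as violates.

pwjep.as: syllable 1 onset /pwj/ has 3 consonants (> 2).
This is a violation of constraint 3: "An onset contains at most 2 consonants."
The remaining constraints (1, 2, 4) are satisfied.

3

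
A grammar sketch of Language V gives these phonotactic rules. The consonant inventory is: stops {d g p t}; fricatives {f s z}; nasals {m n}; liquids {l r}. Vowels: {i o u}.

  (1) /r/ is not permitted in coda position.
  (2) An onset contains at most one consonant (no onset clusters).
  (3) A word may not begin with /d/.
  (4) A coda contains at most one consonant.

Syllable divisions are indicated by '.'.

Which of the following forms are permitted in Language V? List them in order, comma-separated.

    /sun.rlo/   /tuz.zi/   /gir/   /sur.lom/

/tuz.zi/

/sun.rlo/ — violates constraint 2: syllable 2 onset /rl/ has 2 consonants (> 1) → not permitted
/tuz.zi/ — σ1 onset /t/, coda /z/ ok; σ2 onset /z/, coda /∅/ ok → permitted
/gir/ — violates constraint 1: syllable 1 coda contains /r/ → not permitted
/sur.lom/ — violates constraint 1: syllable 1 coda contains /r/ → not permitted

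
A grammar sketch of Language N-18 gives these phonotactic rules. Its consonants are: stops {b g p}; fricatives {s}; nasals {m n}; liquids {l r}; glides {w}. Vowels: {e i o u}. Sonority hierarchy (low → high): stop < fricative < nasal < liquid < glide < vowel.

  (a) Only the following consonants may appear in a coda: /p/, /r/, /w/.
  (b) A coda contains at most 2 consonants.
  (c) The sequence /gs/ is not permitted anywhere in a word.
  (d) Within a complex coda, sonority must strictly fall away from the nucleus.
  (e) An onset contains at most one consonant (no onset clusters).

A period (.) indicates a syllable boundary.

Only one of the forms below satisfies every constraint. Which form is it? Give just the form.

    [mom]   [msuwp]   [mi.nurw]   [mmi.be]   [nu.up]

[nu.up]

[mom] — violates constraint (a): syllable 1 coda contains /m/, which is not a licensed coda consonant → illicit
[msuwp] — violates constraint (e): syllable 1 onset /ms/ has 2 consonants (> 1) → illicit
[mi.nurw] — violates constraint (d): syllable 2 coda /rw/: /r/ (liquid, 4) → /w/ (glide, 5) does not fall → illicit
[mmi.be] — violates constraint (e): syllable 1 onset /mm/ has 2 consonants (> 1) → illicit
[nu.up] — σ1 onset /n/, coda /∅/ ok; σ2 onset /∅/, coda /p/ ok → licit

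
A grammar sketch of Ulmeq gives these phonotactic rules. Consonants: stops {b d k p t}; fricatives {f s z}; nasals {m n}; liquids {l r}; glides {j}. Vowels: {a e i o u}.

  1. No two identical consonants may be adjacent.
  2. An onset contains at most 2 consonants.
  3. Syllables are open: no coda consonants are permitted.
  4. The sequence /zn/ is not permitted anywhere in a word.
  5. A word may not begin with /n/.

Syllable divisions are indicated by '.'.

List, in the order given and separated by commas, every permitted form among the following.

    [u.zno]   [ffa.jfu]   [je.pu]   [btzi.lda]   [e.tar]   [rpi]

[u.zno] — violates constraint 4: contains banned sequence /zn/ → not permitted
[ffa.jfu] — violates constraint 1: adjacent identical consonants /ff/ → not permitted
[je.pu] — σ1 onset /j/, coda /∅/ ok; σ2 onset /p/, coda /∅/ ok → permitted
[btzi.lda] — violates constraint 2: syllable 1 onset /btz/ has 3 consonants (> 2) → not permitted
[e.tar] — violates constraint 3: syllable 2 coda /r/ has 1 consonant (> 0) → not permitted
[rpi] — σ1 onset /rp/ (2C), coda /∅/ ok → permitted

[je.pu], [rpi]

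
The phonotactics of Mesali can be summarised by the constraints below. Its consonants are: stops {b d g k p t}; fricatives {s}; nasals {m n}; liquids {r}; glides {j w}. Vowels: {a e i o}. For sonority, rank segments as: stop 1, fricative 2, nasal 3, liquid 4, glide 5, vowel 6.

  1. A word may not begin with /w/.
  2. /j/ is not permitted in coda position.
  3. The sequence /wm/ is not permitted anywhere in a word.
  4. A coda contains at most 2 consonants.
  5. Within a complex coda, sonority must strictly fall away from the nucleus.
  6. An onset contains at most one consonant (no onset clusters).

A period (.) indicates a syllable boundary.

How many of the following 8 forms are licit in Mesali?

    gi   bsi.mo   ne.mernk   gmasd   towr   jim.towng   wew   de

gi — σ1 onset /g/, coda /∅/ ok → licit
bsi.mo — violates constraint 6: syllable 1 onset /bs/ has 2 consonants (> 1) → illicit
ne.mernk — violates constraint 4: syllable 2 coda /rnk/ has 3 consonants (> 2) → illicit
gmasd — violates constraint 6: syllable 1 onset /gm/ has 2 consonants (> 1) → illicit
towr — σ1 onset /t/, coda /wr/ (5→4 falls) ok → licit
jim.towng — violates constraint 4: syllable 2 coda /wng/ has 3 consonants (> 2) → illicit
wew — violates constraint 1: word begins with /w/ → illicit
de — σ1 onset /d/, coda /∅/ ok → licit
Licit: gi, towr, de → 3.

3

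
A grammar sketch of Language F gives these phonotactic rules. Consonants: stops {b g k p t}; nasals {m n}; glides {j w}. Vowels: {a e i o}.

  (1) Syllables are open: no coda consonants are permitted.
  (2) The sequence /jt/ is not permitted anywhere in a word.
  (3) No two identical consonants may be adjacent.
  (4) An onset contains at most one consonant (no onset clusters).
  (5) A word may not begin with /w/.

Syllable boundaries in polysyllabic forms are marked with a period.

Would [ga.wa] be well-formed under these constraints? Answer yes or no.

[ga.wa] — σ1 onset /g/, coda /∅/ ok; σ2 onset /w/, coda /∅/ ok → well-formed

yes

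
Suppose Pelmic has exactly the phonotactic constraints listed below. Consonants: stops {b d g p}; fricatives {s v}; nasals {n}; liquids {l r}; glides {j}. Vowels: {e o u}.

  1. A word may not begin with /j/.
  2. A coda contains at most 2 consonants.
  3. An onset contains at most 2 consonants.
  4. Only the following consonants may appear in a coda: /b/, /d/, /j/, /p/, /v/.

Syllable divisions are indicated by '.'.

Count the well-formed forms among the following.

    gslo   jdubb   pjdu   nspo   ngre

gslo — violates constraint 3: syllable 1 onset /gsl/ has 3 consonants (> 2) → ill-formed
jdubb — violates constraint 1: word begins with /j/ → ill-formed
pjdu — violates constraint 3: syllable 1 onset /pjd/ has 3 consonants (> 2) → ill-formed
nspo — violates constraint 3: syllable 1 onset /nsp/ has 3 consonants (> 2) → ill-formed
ngre — violates constraint 3: syllable 1 onset /ngr/ has 3 consonants (> 2) → ill-formed
No form is well-formed → 0.

0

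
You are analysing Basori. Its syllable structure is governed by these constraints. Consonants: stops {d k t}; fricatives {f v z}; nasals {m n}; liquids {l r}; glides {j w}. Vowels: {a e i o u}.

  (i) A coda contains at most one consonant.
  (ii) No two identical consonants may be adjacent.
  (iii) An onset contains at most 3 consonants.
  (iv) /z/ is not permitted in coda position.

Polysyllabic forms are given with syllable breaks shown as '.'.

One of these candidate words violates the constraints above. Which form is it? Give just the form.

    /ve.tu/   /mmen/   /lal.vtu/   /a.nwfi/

/mmen/

/ve.tu/ — σ1 onset /v/, coda /∅/ ok; σ2 onset /t/, coda /∅/ ok → phonotactically legal
/mmen/ — violates constraint (ii): adjacent identical consonants /mm/ → phonotactically illegal
/lal.vtu/ — σ1 onset /l/, coda /l/ ok; σ2 onset /vt/ (2C), coda /∅/ ok → phonotactically legal
/a.nwfi/ — σ1 onset /∅/, coda /∅/ ok; σ2 onset /nwf/ (3C), coda /∅/ ok → phonotactically legal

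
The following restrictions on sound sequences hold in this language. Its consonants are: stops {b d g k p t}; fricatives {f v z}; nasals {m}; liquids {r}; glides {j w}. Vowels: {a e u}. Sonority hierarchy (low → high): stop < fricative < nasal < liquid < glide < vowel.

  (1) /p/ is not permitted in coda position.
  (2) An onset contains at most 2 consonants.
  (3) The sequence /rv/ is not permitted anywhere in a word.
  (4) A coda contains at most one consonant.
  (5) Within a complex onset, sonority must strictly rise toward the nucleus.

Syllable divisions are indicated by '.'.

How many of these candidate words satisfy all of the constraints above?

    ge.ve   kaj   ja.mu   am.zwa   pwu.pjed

5

ge.ve — σ1 onset /g/, coda /∅/ ok; σ2 onset /v/, coda /∅/ ok → permitted
kaj — σ1 onset /k/, coda /j/ ok → permitted
ja.mu — σ1 onset /j/, coda /∅/ ok; σ2 onset /m/, coda /∅/ ok → permitted
am.zwa — σ1 onset /∅/, coda /m/ ok; σ2 onset /zw/ (2→5 rises), coda /∅/ ok → permitted
pwu.pjed — σ1 onset /pw/ (1→5 rises), coda /∅/ ok; σ2 onset /pj/ (1→5 rises), coda /d/ ok → permitted
Permitted: ge.ve, kaj, ja.mu, am.zwa, pwu.pjed → 5.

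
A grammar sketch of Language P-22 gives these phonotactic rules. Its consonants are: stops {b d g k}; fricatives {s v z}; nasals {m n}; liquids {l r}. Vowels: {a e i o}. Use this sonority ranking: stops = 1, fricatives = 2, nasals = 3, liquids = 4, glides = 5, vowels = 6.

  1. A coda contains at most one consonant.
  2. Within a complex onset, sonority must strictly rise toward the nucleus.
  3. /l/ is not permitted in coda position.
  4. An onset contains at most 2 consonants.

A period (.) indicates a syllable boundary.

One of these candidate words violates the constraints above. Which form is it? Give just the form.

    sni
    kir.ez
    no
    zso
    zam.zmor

zso

sni — σ1 onset /sn/ (2→3 rises), coda /∅/ ok → licit
kir.ez — σ1 onset /k/, coda /r/ ok; σ2 onset /∅/, coda /z/ ok → licit
no — σ1 onset /n/, coda /∅/ ok → licit
zso — violates constraint 2: syllable 1 onset /zs/: /z/ (fricative, 2) → /s/ (fricative, 2) does not rise → illicit
zam.zmor — σ1 onset /z/, coda /m/ ok; σ2 onset /zm/ (2→3 rises), coda /r/ ok → licit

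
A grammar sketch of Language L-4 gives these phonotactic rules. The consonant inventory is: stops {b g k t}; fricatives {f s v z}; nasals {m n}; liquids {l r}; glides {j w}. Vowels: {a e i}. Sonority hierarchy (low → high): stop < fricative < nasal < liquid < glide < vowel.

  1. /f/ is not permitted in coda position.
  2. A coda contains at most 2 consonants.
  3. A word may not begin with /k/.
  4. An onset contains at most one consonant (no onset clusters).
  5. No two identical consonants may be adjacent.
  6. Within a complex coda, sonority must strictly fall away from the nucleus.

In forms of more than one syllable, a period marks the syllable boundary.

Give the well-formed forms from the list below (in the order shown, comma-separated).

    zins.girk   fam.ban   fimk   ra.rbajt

zins.girk — σ1 onset /z/, coda /ns/ (3→2 falls) ok; σ2 onset /g/, coda /rk/ (4→1 falls) ok → well-formed
fam.ban — σ1 onset /f/, coda /m/ ok; σ2 onset /b/, coda /n/ ok → well-formed
fimk — σ1 onset /f/, coda /mk/ (3→1 falls) ok → well-formed
ra.rbajt — violates constraint 4: syllable 2 onset /rb/ has 2 consonants (> 1) → ill-formed

zins.girk, fam.ban, fimk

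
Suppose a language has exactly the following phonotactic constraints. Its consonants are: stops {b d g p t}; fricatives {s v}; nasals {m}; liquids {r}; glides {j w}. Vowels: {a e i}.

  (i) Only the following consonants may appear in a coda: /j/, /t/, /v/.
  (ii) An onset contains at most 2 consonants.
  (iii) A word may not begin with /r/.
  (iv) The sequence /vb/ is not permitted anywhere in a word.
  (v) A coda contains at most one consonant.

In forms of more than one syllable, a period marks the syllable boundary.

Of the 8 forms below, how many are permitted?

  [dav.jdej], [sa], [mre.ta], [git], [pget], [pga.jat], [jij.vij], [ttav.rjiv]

8

[dav.jdej] — σ1 onset /d/, coda /v/ ok; σ2 onset /jd/ (2C), coda /j/ ok → permitted
[sa] — σ1 onset /s/, coda /∅/ ok → permitted
[mre.ta] — σ1 onset /mr/ (2C), coda /∅/ ok; σ2 onset /t/, coda /∅/ ok → permitted
[git] — σ1 onset /g/, coda /t/ ok → permitted
[pget] — σ1 onset /pg/ (2C), coda /t/ ok → permitted
[pga.jat] — σ1 onset /pg/ (2C), coda /∅/ ok; σ2 onset /j/, coda /t/ ok → permitted
[jij.vij] — σ1 onset /j/, coda /j/ ok; σ2 onset /v/, coda /j/ ok → permitted
[ttav.rjiv] — σ1 onset /tt/ (2C), coda /v/ ok; σ2 onset /rj/ (2C), coda /v/ ok → permitted
Permitted: [dav.jdej], [sa], [mre.ta], [git], [pget], [pga.jat], [jij.vij], [ttav.rjiv] → 8.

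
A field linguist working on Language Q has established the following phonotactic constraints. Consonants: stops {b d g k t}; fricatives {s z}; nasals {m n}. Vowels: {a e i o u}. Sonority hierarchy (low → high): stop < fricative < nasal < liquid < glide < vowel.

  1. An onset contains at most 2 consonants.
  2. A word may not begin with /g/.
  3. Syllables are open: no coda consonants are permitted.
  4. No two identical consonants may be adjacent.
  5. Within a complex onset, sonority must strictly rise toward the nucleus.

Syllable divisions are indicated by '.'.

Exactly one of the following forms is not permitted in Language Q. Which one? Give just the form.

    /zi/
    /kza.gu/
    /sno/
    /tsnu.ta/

/zi/ — σ1 onset /z/, coda /∅/ ok → permitted
/kza.gu/ — σ1 onset /kz/ (1→2 rises), coda /∅/ ok; σ2 onset /g/, coda /∅/ ok → permitted
/sno/ — σ1 onset /sn/ (2→3 rises), coda /∅/ ok → permitted
/tsnu.ta/ — violates constraint 1: syllable 1 onset /tsn/ has 3 consonants (> 2) → not permitted

/tsnu.ta/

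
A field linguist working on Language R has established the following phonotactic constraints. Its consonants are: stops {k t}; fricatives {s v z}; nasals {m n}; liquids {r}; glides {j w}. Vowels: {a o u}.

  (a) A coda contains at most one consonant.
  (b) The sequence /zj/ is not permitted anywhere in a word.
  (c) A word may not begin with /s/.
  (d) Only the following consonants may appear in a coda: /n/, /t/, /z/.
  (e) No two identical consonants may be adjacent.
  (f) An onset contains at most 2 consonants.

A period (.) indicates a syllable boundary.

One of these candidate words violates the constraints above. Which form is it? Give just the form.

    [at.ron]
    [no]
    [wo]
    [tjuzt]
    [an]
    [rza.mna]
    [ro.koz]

[at.ron] — σ1 onset /∅/, coda /t/ ok; σ2 onset /r/, coda /n/ ok → licit
[no] — σ1 onset /n/, coda /∅/ ok → licit
[wo] — σ1 onset /w/, coda /∅/ ok → licit
[tjuzt] — violates constraint (a): syllable 1 coda /zt/ has 2 consonants (> 1) → illicit
[an] — σ1 onset /∅/, coda /n/ ok → licit
[rza.mna] — σ1 onset /rz/ (2C), coda /∅/ ok; σ2 onset /mn/ (2C), coda /∅/ ok → licit
[ro.koz] — σ1 onset /r/, coda /∅/ ok; σ2 onset /k/, coda /z/ ok → licit

[tjuzt]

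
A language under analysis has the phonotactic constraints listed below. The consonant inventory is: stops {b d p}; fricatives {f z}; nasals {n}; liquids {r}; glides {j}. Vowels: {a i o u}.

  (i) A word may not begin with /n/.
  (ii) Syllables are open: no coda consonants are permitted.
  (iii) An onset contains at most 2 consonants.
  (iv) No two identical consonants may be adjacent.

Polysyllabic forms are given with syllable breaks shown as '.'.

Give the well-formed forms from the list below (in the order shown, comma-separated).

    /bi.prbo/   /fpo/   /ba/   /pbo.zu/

/fpo/, /ba/, /pbo.zu/

/bi.prbo/ — violates constraint (iii): syllable 2 onset /prb/ has 3 consonants (> 2) → ill-formed
/fpo/ — σ1 onset /fp/ (2C), coda /∅/ ok → well-formed
/ba/ — σ1 onset /b/, coda /∅/ ok → well-formed
/pbo.zu/ — σ1 onset /pb/ (2C), coda /∅/ ok; σ2 onset /z/, coda /∅/ ok → well-formed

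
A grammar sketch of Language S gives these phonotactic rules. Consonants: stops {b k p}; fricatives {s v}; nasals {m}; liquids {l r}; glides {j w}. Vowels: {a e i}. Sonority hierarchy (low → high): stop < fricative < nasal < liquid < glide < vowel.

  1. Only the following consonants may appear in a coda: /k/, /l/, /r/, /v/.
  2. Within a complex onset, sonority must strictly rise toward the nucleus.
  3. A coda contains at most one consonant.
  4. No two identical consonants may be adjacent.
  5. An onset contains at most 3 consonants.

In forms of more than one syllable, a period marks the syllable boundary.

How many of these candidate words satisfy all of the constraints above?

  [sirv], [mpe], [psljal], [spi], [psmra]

0

[sirv] — violates constraint 3: syllable 1 coda /rv/ has 2 consonants (> 1) → phonotactically illegal
[mpe] — violates constraint 2: syllable 1 onset /mp/: /m/ (nasal, 3) → /p/ (stop, 1) does not rise → phonotactically illegal
[psljal] — violates constraint 5: syllable 1 onset /pslj/ has 4 consonants (> 3) → phonotactically illegal
[spi] — violates constraint 2: syllable 1 onset /sp/: /s/ (fricative, 2) → /p/ (stop, 1) does not rise → phonotactically illegal
[psmra] — violates constraint 5: syllable 1 onset /psmr/ has 4 consonants (> 3) → phonotactically illegal
No form is phonotactically legal → 0.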